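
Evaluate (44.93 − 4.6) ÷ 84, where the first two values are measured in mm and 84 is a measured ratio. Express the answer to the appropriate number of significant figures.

44.93 mm − 4.6 mm = 40.33 mm; the difference is limited to 1 decimal place (3 s.f.).
Carrying full precision, 40.33 ÷ 84 = 0.480119047619… mm; 84 has 2 s.f., so the result keeps min(3, 2) = 2 s.f.
Rounded to 2 significant figures: 0.48 mm.

0.48 mm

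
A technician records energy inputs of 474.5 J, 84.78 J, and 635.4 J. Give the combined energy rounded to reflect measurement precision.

474.5 J + 84.78 J + 635.4 J = 1194.68 J.
Addition/subtraction keeps the fewest decimal places: 474.5 → 1 decimal place, 84.78 → 2 decimal places, 635.4 → 1 decimal place; limit is 1.
Rounded to 1 decimal place: 1194.7 J.

1194.7 J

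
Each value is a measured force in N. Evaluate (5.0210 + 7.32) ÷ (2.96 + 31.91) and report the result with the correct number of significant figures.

0.3539

5.0210 + 7.32 = 12.3410, limited to 2 d.p. → 4 s.f.; 2.96 + 31.91 = 34.87, limited to 2 d.p. → 4 s.f.
Carrying full precision, 12.3410 ÷ 34.87 = 0.353914539719…; keep min(4, 4) = 4 s.f.
Rounded to 4 significant figures: 0.3539.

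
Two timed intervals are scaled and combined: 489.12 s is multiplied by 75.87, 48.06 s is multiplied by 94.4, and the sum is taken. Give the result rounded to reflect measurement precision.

489.12 × 75.87 = 37109.5344 → 3.711 × 10⁴ s (4 s.f., last digit at the 10^1 place).
48.06 × 94.4 = 4536.864 → 4.54 × 10³ s (3 s.f., last digit at the 10^1 place).
Sum: 41646.3984 s; keep the coarser place, 10^1.
Result: 4.165 × 10⁴ s.

4.165 × 10⁴ s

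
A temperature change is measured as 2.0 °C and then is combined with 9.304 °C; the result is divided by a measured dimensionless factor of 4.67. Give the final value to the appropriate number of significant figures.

2.42 °C

2.0 °C + 9.304 °C = 11.304 °C; the sum is limited to 1 decimal place (3 s.f.).
Carrying full precision, 11.304 ÷ 4.67 = 2.42055674518… °C; 4.67 has 3 s.f., so the result keeps min(3, 3) = 3 s.f.
Rounded to 3 significant figures: 2.42 °C.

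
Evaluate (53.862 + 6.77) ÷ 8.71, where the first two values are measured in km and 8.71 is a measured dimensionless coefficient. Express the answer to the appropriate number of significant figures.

53.862 km + 6.77 km = 60.632 km; the sum is limited to 2 decimal places (4 s.f.).
Carrying full precision, 60.632 ÷ 8.71 = 6.96119402985… km; 8.71 has 3 s.f., so the result keeps min(4, 3) = 3 s.f.
Rounded to 3 significant figures: 6.96 km.

6.96 km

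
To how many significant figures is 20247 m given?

20247: zeros between nonzero digits are significant.

5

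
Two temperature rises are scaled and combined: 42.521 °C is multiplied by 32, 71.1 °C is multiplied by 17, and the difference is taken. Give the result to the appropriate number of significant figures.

42.521 × 32 = 1360.672 → 1.4 × 10³ °C (2 s.f., last digit at the 10^2 place).
71.1 × 17 = 1208.7 → 1.2 × 10³ °C (2 s.f., last digit at the 10^2 place).
Difference: 151.972 °C; keep the coarser place, 10^2.
Result: 2 × 10² °C.

2 × 10² °C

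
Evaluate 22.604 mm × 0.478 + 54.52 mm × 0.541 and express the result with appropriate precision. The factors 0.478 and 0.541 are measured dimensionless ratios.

22.604 × 0.478 = 10.804712 → 10.8 mm (3 s.f., last digit at the 10^-1 place).
54.52 × 0.541 = 29.49532 → 29.5 mm (3 s.f., last digit at the 10^-1 place).
Sum: 40.300032 mm; keep the coarser place, 10^-1.
Result: 40.3 mm.

40.3 mm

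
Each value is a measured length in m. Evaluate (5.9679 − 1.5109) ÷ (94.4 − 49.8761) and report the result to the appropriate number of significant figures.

5.9679 − 1.5109 = 4.4570, limited to 4 d.p. → 5 s.f.; 94.4 − 49.8761 = 44.5239, limited to 1 d.p. → 3 s.f.
Carrying full precision, 4.4570 ÷ 44.5239 = 0.100103539897…; keep min(5, 3) = 3 s.f.
Rounded to 3 significant figures: 0.100.

0.100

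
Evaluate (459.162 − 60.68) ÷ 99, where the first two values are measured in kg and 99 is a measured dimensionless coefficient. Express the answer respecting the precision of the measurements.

4.0 kg

459.162 kg − 60.68 kg = 398.482 kg; the difference is limited to 2 decimal places (5 s.f.).
Carrying full precision, 398.482 ÷ 99 = 4.02507070707… kg; 99 has 2 s.f., so the result keeps min(5, 2) = 2 s.f.
Rounded to 2 significant figures: 4.0 kg.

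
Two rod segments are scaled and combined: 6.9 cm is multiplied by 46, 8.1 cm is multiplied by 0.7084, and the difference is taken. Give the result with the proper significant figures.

3.1 × 10^2 cm

6.9 × 46 = 317.4 → 3.2 × 10^2 cm (2 s.f., last digit at the 10^1 place).
8.1 × 0.7084 = 5.73804 → 5.7 cm (2 s.f., last digit at the 10^-1 place).
Difference: 311.66196 cm; keep the coarser place, 10^1.
Result: 3.1 × 10^2 cm.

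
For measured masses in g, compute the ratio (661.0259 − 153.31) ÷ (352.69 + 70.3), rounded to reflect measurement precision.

1.200

661.0259 − 153.31 = 507.7159, limited to 2 d.p. → 5 s.f.; 352.69 + 70.3 = 422.99, limited to 1 d.p. → 4 s.f.
Carrying full precision, 507.7159 ÷ 422.99 = 1.20030237121…; keep min(5, 4) = 4 s.f.
Rounded to 4 significant figures: 1.200.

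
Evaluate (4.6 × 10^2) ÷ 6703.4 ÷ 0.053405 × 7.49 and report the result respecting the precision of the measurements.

9.6

(4.6 × 10^2) ÷ 6703.4 ÷ 0.053405 × 7.49 = 9.62415469194…
Multiplication/division keeps the fewest significant figures: 4.6 × 10^2 → 2 s.f., 6703.4 → 5 s.f., 0.053405 → 5 s.f., 7.49 → 3 s.f.; limit is 2.
Rounded to 2 significant figures: 9.6.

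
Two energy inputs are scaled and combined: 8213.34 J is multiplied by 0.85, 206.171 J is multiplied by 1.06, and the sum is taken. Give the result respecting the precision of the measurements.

8213.34 × 0.85 = 6981.339 → 7.0 × 10^3 J (2 s.f., last digit at the 10^2 place).
206.171 × 1.06 = 218.54126 → 219 J (3 s.f., last digit at the 10^0 place).
Sum: 7199.88026 J; keep the coarser place, 10^2.
Result: 7.2 × 10^3 J.

7.2 × 10^3 J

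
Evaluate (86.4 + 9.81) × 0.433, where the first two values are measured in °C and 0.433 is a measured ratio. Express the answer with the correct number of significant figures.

86.4 °C + 9.81 °C = 96.21 °C; the sum is limited to 1 decimal place (3 s.f.).
Carrying full precision, 96.21 × 0.433 = 41.65893 °C; 0.433 has 3 s.f., so the result keeps min(3, 3) = 3 s.f.
Rounded to 3 significant figures: 41.7 °C.

41.7 °C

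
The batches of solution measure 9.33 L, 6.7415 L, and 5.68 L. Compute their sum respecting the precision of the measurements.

21.75 L

9.33 L + 6.7415 L + 5.68 L = 21.7515 L.
Addition/subtraction keeps the fewest decimal places: 9.33 → 2 decimal places, 6.7415 → 4 decimal places, 5.68 → 2 decimal places; limit is 2.
Rounded to 2 decimal places: 21.75 L.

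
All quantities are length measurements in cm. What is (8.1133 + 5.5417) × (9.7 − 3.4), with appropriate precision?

86 cm²

8.1133 + 5.5417 = 13.6550, limited to 4 d.p. → 6 s.f.; 9.7 − 3.4 = 6.3, limited to 1 d.p. → 2 s.f.
Carrying full precision, 13.6550 × 6.3 = 86.0265; keep min(6, 2) = 2 s.f.
Rounded to 2 significant figures: 86 cm².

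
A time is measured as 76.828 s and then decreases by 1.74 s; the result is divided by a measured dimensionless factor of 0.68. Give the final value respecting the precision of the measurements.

76.828 s − 1.74 s = 75.088 s; the difference is limited to 2 decimal places (4 s.f.).
Carrying full precision, 75.088 ÷ 0.68 = 110.423529412… s; 0.68 has 2 s.f., so the result keeps min(4, 2) = 2 s.f.
Rounded to 2 significant figures: 1.1 × 10^2 s.

1.1 × 10^2 s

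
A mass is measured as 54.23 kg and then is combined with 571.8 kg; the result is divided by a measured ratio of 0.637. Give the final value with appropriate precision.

54.23 kg + 571.8 kg = 626.03 kg; the sum is limited to 1 decimal place (4 s.f.).
Carrying full precision, 626.03 ÷ 0.637 = 982.778649922… kg; 0.637 has 3 s.f., so the result keeps min(4, 3) = 3 s.f.
Rounded to 3 significant figures: 983 kg.

983 kg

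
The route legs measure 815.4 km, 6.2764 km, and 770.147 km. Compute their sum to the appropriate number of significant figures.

1.5918 × 10^3 km

815.4 km + 6.2764 km + 770.147 km = 1591.8234 km.
Addition/subtraction keeps the fewest decimal places: 815.4 → 1 decimal place, 6.2764 → 4 decimal places, 770.147 → 3 decimal places; limit is 1.
Rounded to 1 decimal place: 1.5918 × 10^3 km.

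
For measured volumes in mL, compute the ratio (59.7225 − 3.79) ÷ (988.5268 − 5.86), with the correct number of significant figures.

59.7225 − 3.79 = 55.9325, limited to 2 d.p. → 4 s.f.; 988.5268 − 5.86 = 982.6668, limited to 2 d.p. → 5 s.f.
Carrying full precision, 55.9325 ÷ 982.6668 = 0.0569190899703…; keep min(4, 5) = 4 s.f.
Rounded to 4 significant figures: 0.05692.

0.05692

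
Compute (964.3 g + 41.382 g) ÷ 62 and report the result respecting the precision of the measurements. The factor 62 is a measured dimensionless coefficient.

964.3 g + 41.382 g = 1005.682 g; the sum is limited to 1 decimal place (5 s.f.).
Carrying full precision, 1005.682 ÷ 62 = 16.2206774194… g; 62 has 2 s.f., so the result keeps min(5, 2) = 2 s.f.
Rounded to 2 significant figures: 16 g.

16 g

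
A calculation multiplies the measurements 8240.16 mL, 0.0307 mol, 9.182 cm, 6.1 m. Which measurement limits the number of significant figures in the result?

8240.16 mL → 6 s.f.; 0.0307 mol → 3 s.f.; 9.182 cm → 4 s.f.; 6.1 m → 2 s.f.
The fewest is 2 significant figures, from 6.1 m.

6.1 m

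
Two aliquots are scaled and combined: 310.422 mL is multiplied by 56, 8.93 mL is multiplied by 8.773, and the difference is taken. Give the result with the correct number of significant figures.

1.7 × 10^4 mL

310.422 × 56 = 17383.632 → 1.7 × 10^4 mL (2 s.f., last digit at the 10^3 place).
8.93 × 8.773 = 78.34289 → 78.3 mL (3 s.f., last digit at the 10^-1 place).
Difference: 17305.28911 mL; keep the coarser place, 10^3.
Result: 1.7 × 10^4 mL.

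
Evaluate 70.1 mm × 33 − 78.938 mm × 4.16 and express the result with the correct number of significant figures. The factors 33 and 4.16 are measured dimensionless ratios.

70.1 × 33 = 2313.3 → 2.3 × 10^3 mm (2 s.f., last digit at the 10^2 place).
78.938 × 4.16 = 328.38208 → 328 mm (3 s.f., last digit at the 10^0 place).
Difference: 1984.91792 mm; keep the coarser place, 10^2.
Result: 2.0 × 10^3 mm.

2.0 × 10^3 mm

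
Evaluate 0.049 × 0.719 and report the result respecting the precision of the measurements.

0.049 × 0.719 = 0.035231
Multiplication/division keeps the fewest significant figures: 0.049 → 2 s.f., 0.719 → 3 s.f.; limit is 2.
Rounded to 2 significant figures: 0.035.

0.035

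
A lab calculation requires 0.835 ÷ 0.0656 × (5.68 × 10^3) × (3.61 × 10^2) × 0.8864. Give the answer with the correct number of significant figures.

2.31 × 10^7

0.835 ÷ 0.0656 × (5.68 × 10^3) × (3.61 × 10^2) × 0.8864 = 23134915.6878…
Multiplication/division keeps the fewest significant figures: 0.835 → 3 s.f., 0.0656 → 3 s.f., 5.68 × 10^3 → 3 s.f., 3.61 × 10^2 → 3 s.f., 0.8864 → 4 s.f.; limit is 3.
Rounded to 3 significant figures: 2.31 × 10^7.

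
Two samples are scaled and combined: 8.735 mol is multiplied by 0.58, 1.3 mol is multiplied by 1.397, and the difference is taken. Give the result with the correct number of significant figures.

8.735 × 0.58 = 5.0663 → 5.1 mol (2 s.f., last digit at the 10^-1 place).
1.3 × 1.397 = 1.8161 → 1.8 mol (2 s.f., last digit at the 10^-1 place).
Difference: 3.2502 mol; keep the coarser place, 10^-1.
Result: 3.3 mol.

3.3 mol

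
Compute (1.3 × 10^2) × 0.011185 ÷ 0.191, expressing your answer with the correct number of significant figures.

(1.3 × 10^2) × 0.011185 ÷ 0.191 = 7.61282722513…
Multiplication/division keeps the fewest significant figures: 1.3 × 10^2 → 2 s.f., 0.011185 → 5 s.f., 0.191 → 3 s.f.; limit is 2.
Rounded to 2 significant figures: 7.6.

7.6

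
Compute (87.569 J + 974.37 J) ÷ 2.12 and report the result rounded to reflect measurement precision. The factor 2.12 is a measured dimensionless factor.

501 J

87.569 J + 974.37 J = 1061.939 J; the sum is limited to 2 decimal places (6 s.f.).
Carrying full precision, 1061.939 ÷ 2.12 = 500.914622642… J; 2.12 has 3 s.f., so the result keeps min(6, 3) = 3 s.f.
Rounded to 3 significant figures: 501 J.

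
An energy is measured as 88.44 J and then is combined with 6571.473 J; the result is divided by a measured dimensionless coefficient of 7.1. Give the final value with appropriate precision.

88.44 J + 6571.473 J = 6659.913 J; the sum is limited to 2 decimal places (6 s.f.).
Carrying full precision, 6659.913 ÷ 7.1 = 938.015915493… J; 7.1 has 2 s.f., so the result keeps min(6, 2) = 2 s.f.
Rounded to 2 significant figures: 9.4 × 10^2 J.

9.4 × 10^2 J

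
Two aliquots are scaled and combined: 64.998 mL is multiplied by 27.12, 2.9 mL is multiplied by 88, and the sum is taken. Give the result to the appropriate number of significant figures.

2.02 × 10^3 mL

64.998 × 27.12 = 1762.74576 → 1763 mL (4 s.f., last digit at the 10^0 place).
2.9 × 88 = 255.2 → 2.6 × 10^2 mL (2 s.f., last digit at the 10^1 place).
Sum: 2017.94576 mL; keep the coarser place, 10^1.
Result: 2.02 × 10^3 mL.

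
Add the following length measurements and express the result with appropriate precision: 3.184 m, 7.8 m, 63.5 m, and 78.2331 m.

3.184 m + 7.8 m + 63.5 m + 78.2331 m = 152.7171 m.
Addition/subtraction keeps the fewest decimal places: 3.184 → 3 decimal places, 7.8 → 1 decimal place, 63.5 → 1 decimal place, 78.2331 → 4 decimal places; limit is 1.
Rounded to 1 decimal place: 152.7 m.

152.7 m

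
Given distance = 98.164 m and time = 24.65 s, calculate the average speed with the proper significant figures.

average speed = 98.164 m ÷ 24.65 s = 3.98231237323… m/s.
98.164 has 5 significant figures; 24.65 has 4.
Division/multiplication keeps the fewest: 4 significant figures.
Rounded: 3.982 m/s.

3.982 m/s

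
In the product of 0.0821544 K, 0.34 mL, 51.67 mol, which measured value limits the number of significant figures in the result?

0.0821544 K → 6 s.f.; 0.34 mL → 2 s.f.; 51.67 mol → 4 s.f.
The fewest is 2 significant figures, from 0.34 mL.

0.34 mL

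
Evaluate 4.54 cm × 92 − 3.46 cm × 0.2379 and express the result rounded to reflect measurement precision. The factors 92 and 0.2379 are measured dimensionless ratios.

4.54 × 92 = 417.68 → 4.2 × 10^2 cm (2 s.f., last digit at the 10^1 place).
3.46 × 0.2379 = 0.823134 → 0.823 cm (3 s.f., last digit at the 10^-3 place).
Difference: 416.856866 cm; keep the coarser place, 10^1.
Result: 4.2 × 10^2 cm.

4.2 × 10^2 cm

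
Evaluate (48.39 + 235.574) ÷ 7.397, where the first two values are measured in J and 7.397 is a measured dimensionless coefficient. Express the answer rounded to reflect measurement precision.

48.39 J + 235.574 J = 283.964 J; the sum is limited to 2 decimal places (5 s.f.).
Carrying full precision, 283.964 ÷ 7.397 = 38.3890766527… J; 7.397 has 4 s.f., so the result keeps min(5, 4) = 4 s.f.
Rounded to 4 significant figures: 38.39 J.

38.39 J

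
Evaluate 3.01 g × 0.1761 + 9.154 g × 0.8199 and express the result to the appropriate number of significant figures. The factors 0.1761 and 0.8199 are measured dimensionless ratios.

3.01 × 0.1761 = 0.530061 → 0.530 g (3 s.f., last digit at the 10^-3 place).
9.154 × 0.8199 = 7.5053646 → 7.505 g (4 s.f., last digit at the 10^-3 place).
Sum: 8.0354256 g; keep the coarser place, 10^-3.
Result: 8.035 g.

8.035 g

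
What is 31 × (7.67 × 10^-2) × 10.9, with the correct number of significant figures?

31 × (7.67 × 10^-2) × 10.9 = 25.91693
Multiplication/division keeps the fewest significant figures: 31 → 2 s.f., 7.67 × 10^-2 → 3 s.f., 10.9 → 3 s.f.; limit is 2.
Rounded to 2 significant figures: 26.

26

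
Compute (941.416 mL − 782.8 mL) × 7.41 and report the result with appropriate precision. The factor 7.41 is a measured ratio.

941.416 mL − 782.8 mL = 158.616 mL; the difference is limited to 1 decimal place (4 s.f.).
Carrying full precision, 158.616 × 7.41 = 1175.34456 mL; 7.41 has 3 s.f., so the result keeps min(4, 3) = 3 s.f.
Rounded to 3 significant figures: 1.18 × 10^3 mL.

1.18 × 10^3 mL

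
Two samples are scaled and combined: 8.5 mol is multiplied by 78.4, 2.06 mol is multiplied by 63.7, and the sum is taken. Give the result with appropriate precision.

8.5 × 78.4 = 666.4 → 6.7 × 10² mol (2 s.f., last digit at the 10^1 place).
2.06 × 63.7 = 131.222 → 1.31 × 10² mol (3 s.f., last digit at the 10^0 place).
Sum: 797.622 mol; keep the coarser place, 10^1.
Result: 8.0 × 10² mol.

8.0 × 10² mol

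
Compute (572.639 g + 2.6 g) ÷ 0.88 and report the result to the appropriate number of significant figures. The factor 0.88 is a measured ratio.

572.639 g + 2.6 g = 575.239 g; the sum is limited to 1 decimal place (4 s.f.).
Carrying full precision, 575.239 ÷ 0.88 = 653.680681818… g; 0.88 has 2 s.f., so the result keeps min(4, 2) = 2 s.f.
Rounded to 2 significant figures: 6.5 × 10^2 g.

6.5 × 10^2 g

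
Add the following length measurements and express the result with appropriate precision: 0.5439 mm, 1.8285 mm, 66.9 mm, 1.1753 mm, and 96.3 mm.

0.5439 mm + 1.8285 mm + 66.9 mm + 1.1753 mm + 96.3 mm = 166.7477 mm.
Addition/subtraction keeps the fewest decimal places: 0.5439 → 4 decimal places, 1.8285 → 4 decimal places, 66.9 → 1 decimal place, 1.1753 → 4 decimal places, 96.3 → 1 decimal place; limit is 1.
Rounded to 1 decimal place: 166.7 mm.

166.7 mm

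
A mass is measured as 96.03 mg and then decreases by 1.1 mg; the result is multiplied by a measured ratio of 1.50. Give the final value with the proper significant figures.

142 mg

96.03 mg − 1.1 mg = 94.93 mg; the difference is limited to 1 decimal place (3 s.f.).
Carrying full precision, 94.93 × 1.50 = 142.395 mg; 1.50 has 3 s.f., so the result keeps min(3, 3) = 3 s.f.
Rounded to 3 significant figures: 142 mg.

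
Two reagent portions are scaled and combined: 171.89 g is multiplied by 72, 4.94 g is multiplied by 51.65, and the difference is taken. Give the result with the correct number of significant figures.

1.2 × 10^4 g

171.89 × 72 = 12376.08 → 1.2 × 10^4 g (2 s.f., last digit at the 10^3 place).
4.94 × 51.65 = 255.151 → 255 g (3 s.f., last digit at the 10^0 place).
Difference: 12120.929 g; keep the coarser place, 10^3.
Result: 1.2 × 10^4 g.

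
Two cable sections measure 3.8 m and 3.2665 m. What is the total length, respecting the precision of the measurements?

7.1 m

3.8 m + 3.2665 m = 7.0665 m.
Addition/subtraction keeps the fewest decimal places: 3.8 → 1 decimal place, 3.2665 → 4 decimal places; limit is 1.
Rounded to 1 decimal place: 7.1 m.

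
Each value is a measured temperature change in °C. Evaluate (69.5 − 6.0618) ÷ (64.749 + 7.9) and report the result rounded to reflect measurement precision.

8.73 × 10⁻¹

69.5 − 6.0618 = 63.4382, limited to 1 d.p. → 3 s.f.; 64.749 + 7.9 = 72.649, limited to 1 d.p. → 3 s.f.
Carrying full precision, 63.4382 ÷ 72.649 = 0.873215047695…; keep min(3, 3) = 3 s.f.
Rounded to 3 significant figures: 8.73 × 10⁻¹.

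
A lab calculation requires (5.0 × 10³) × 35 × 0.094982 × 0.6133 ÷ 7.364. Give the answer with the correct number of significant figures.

(5.0 × 10³) × 35 × 0.094982 × 0.6133 ÷ 7.364 = 1384.32653517…
Multiplication/division keeps the fewest significant figures: 5.0 × 10³ → 2 s.f., 35 → 2 s.f., 0.094982 → 5 s.f., 0.6133 → 4 s.f., 7.364 → 4 s.f.; limit is 2.
Rounded to 2 significant figures: 1.4 × 10³.

1.4 × 10³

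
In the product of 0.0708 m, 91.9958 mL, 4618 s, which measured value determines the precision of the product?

0.0708 m

0.0708 m → 3 s.f.; 91.9958 mL → 6 s.f.; 4618 s → 4 s.f.
The fewest is 3 significant figures, from 0.0708 m.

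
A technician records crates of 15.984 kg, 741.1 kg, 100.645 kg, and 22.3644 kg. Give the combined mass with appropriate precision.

15.984 kg + 741.1 kg + 100.645 kg + 22.3644 kg = 880.0934 kg.
Addition/subtraction keeps the fewest decimal places: 15.984 → 3 decimal places, 741.1 → 1 decimal place, 100.645 → 3 decimal places, 22.3644 → 4 decimal places; limit is 1.
Rounded to 1 decimal place: 880.1 kg.

880.1 kg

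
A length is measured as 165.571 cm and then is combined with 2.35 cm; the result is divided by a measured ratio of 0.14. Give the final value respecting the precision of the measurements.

165.571 cm + 2.35 cm = 167.921 cm; the sum is limited to 2 decimal places (5 s.f.).
Carrying full precision, 167.921 ÷ 0.14 = 1199.43571429… cm; 0.14 has 2 s.f., so the result keeps min(5, 2) = 2 s.f.
Rounded to 2 significant figures: 1.2 × 10³ cm.

1.2 × 10³ cm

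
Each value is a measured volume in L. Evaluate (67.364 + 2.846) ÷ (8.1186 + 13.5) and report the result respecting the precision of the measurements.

3.25

67.364 + 2.846 = 70.210, limited to 3 d.p. → 5 s.f.; 8.1186 + 13.5 = 21.6186, limited to 1 d.p. → 3 s.f.
Carrying full precision, 70.210 ÷ 21.6186 = 3.24766636137…; keep min(5, 3) = 3 s.f.
Rounded to 3 significant figures: 3.25.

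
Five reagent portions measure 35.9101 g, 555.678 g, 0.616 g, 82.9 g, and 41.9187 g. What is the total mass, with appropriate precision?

717.0 g

35.9101 g + 555.678 g + 0.616 g + 82.9 g + 41.9187 g = 717.0228 g.
Addition/subtraction keeps the fewest decimal places: 35.9101 → 4 decimal places, 555.678 → 3 decimal places, 0.616 → 3 decimal places, 82.9 → 1 decimal place, 41.9187 → 4 decimal places; limit is 1.
Rounded to 1 decimal place: 717.0 g.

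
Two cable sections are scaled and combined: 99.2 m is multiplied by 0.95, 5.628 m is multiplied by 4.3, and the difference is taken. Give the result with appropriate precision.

99.2 × 0.95 = 94.24 → 94 m (2 s.f., last digit at the 10^0 place).
5.628 × 4.3 = 24.2004 → 24 m (2 s.f., last digit at the 10^0 place).
Difference: 70.0396 m; keep the coarser place, 10^0.
Result: 70. m.

70. m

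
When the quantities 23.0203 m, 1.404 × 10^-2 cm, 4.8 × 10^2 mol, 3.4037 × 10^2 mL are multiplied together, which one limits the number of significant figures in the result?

4.8 × 10^2 mol

23.0203 m → 6 s.f.; 1.404 × 10^-2 cm → 4 s.f.; 4.8 × 10^2 mol → 2 s.f.; 3.4037 × 10^2 mL → 5 s.f.
The fewest is 2 significant figures, from 4.8 × 10^2 mol.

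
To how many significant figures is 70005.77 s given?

7

70005.77: zeros between nonzero digits are significant.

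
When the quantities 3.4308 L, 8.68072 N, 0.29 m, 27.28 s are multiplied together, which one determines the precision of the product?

0.29 m

3.4308 L → 5 s.f.; 8.68072 N → 6 s.f.; 0.29 m → 2 s.f.; 27.28 s → 4 s.f.
The fewest is 2 significant figures, from 0.29 m.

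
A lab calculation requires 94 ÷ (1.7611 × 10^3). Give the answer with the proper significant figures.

94 ÷ (1.7611 × 10^3) = 0.0533757310772…
Multiplication/division keeps the fewest significant figures: 94 → 2 s.f., 1.7611 × 10^3 → 5 s.f.; limit is 2.
Rounded to 2 significant figures: 0.053.

0.053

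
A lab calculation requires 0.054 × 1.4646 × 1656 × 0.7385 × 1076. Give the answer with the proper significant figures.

0.054 × 1.4646 × 1656 × 0.7385 × 1076 = 104072.477442…
Multiplication/division keeps the fewest significant figures: 0.054 → 2 s.f., 1.4646 → 5 s.f., 1656 → 4 s.f., 0.7385 → 4 s.f., 1076 → 4 s.f.; limit is 2.
Rounded to 2 significant figures: 1.0 × 10^5.

1.0 × 10^5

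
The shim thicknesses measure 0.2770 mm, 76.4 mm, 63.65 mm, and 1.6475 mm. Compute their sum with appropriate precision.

142.0 mm

0.2770 mm + 76.4 mm + 63.65 mm + 1.6475 mm = 141.9745 mm.
Addition/subtraction keeps the fewest decimal places: 0.2770 → 4 decimal places, 76.4 → 1 decimal place, 63.65 → 2 decimal places, 1.6475 → 4 decimal places; limit is 1.
Rounded to 1 decimal place: 142.0 mm.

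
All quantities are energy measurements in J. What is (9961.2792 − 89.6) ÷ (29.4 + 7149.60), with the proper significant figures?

9961.2792 − 89.6 = 9871.6792, limited to 1 d.p. → 5 s.f.; 29.4 + 7149.60 = 7179.00, limited to 1 d.p. → 5 s.f.
Carrying full precision, 9871.6792 ÷ 7179.00 = 1.37507719738…; keep min(5, 5) = 5 s.f.
Rounded to 5 significant figures: 1.3751.

1.3751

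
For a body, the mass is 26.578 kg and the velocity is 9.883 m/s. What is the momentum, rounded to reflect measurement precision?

momentum = 26.578 kg × 9.883 m/s = 262.670374 kg·m/s.
26.578 has 5 significant figures; 9.883 has 4.
Division/multiplication keeps the fewest: 4 significant figures.
Rounded: 262.7 kg·m/s.

262.7 kg·m/s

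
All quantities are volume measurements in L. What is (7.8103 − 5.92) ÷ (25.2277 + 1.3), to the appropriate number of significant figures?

7.13 × 10^-2

7.8103 − 5.92 = 1.8903, limited to 2 d.p. → 3 s.f.; 25.2277 + 1.3 = 26.5277, limited to 1 d.p. → 3 s.f.
Carrying full precision, 1.8903 ÷ 26.5277 = 0.0712575911217…; keep min(3, 3) = 3 s.f.
Rounded to 3 significant figures: 7.13 × 10^-2.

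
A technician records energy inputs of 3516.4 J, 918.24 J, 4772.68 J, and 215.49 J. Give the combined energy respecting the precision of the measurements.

9422.8 J

3516.4 J + 918.24 J + 4772.68 J + 215.49 J = 9422.81 J.
Addition/subtraction keeps the fewest decimal places: 3516.4 → 1 decimal place, 918.24 → 2 decimal places, 4772.68 → 2 decimal places, 215.49 → 2 decimal places; limit is 1.
Rounded to 1 decimal place: 9422.8 J.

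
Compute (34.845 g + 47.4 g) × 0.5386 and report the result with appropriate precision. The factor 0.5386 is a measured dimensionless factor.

34.845 g + 47.4 g = 82.245 g; the sum is limited to 1 decimal place (3 s.f.).
Carrying full precision, 82.245 × 0.5386 = 44.297157 g; 0.5386 has 4 s.f., so the result keeps min(3, 4) = 3 s.f.
Rounded to 3 significant figures: 44.3 g.

44.3 g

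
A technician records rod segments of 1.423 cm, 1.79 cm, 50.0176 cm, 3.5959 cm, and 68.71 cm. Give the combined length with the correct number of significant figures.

1.423 cm + 1.79 cm + 50.0176 cm + 3.5959 cm + 68.71 cm = 125.5365 cm.
Addition/subtraction keeps the fewest decimal places: 1.423 → 3 decimal places, 1.79 → 2 decimal places, 50.0176 → 4 decimal places, 3.5959 → 4 decimal places, 68.71 → 2 decimal places; limit is 2.
Rounded to 2 decimal places: 1.2554 × 10² cm.

1.2554 × 10² cm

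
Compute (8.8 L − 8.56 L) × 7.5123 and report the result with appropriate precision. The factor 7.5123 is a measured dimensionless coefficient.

2 L

8.8 L − 8.56 L = 0.24 L; the difference is limited to 1 decimal place (1 s.f.).
Carrying full precision, 0.24 × 7.5123 = 1.802952 L; 7.5123 has 5 s.f., so the result keeps min(1, 5) = 1 s.f.
Rounded to 1 significant figure: 2 L.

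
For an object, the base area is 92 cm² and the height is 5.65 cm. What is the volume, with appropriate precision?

5.2 × 10² cm³

volume = 92 cm² × 5.65 cm = 519.8 cm³.
92 has 2 significant figures; 5.65 has 3.
Division/multiplication keeps the fewest: 2 significant figures.
Rounded: 5.2 × 10² cm³.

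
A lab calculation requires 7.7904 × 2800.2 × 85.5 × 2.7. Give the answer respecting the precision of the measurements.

7.7904 × 2800.2 × 85.5 × 2.7 = 5035918.43477…
Multiplication/division keeps the fewest significant figures: 7.7904 → 5 s.f., 2800.2 → 5 s.f., 85.5 → 3 s.f., 2.7 → 2 s.f.; limit is 2.
Rounded to 2 significant figures: 5.0 × 10⁶.

5.0 × 10⁶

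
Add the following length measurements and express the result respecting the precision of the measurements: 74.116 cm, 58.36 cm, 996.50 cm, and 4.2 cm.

74.116 cm + 58.36 cm + 996.50 cm + 4.2 cm = 1133.176 cm.
Addition/subtraction keeps the fewest decimal places: 74.116 → 3 decimal places, 58.36 → 2 decimal places, 996.50 → 2 decimal places, 4.2 → 1 decimal place; limit is 1.
Rounded to 1 decimal place: 1.1332 × 10³ cm.

1.1332 × 10³ cm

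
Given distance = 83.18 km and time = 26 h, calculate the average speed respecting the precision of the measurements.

3.2 km/h

average speed = 83.18 km ÷ 26 h = 3.19923076923… km/h.
83.18 has 4 significant figures; 26 has 2.
Division/multiplication keeps the fewest: 2 significant figures.
Rounded: 3.2 km/h.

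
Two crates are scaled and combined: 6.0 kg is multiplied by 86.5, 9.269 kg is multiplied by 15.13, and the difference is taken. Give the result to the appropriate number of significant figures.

3.8 × 10^2 kg

6.0 × 86.5 = 519 → 5.2 × 10^2 kg (2 s.f., last digit at the 10^1 place).
9.269 × 15.13 = 140.23997 → 140.2 kg (4 s.f., last digit at the 10^-1 place).
Difference: 378.76003 kg; keep the coarser place, 10^1.
Result: 3.8 × 10^2 kg.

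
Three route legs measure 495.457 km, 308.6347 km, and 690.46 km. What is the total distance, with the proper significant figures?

495.457 km + 308.6347 km + 690.46 km = 1494.5517 km.
Addition/subtraction keeps the fewest decimal places: 495.457 → 3 decimal places, 308.6347 → 4 decimal places, 690.46 → 2 decimal places; limit is 2.
Rounded to 2 decimal places: 1494.55 km.

1494.55 km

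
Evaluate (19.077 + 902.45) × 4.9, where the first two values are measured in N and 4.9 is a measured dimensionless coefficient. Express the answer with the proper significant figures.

4.5 × 10^3 N

19.077 N + 902.45 N = 921.527 N; the sum is limited to 2 decimal places (5 s.f.).
Carrying full precision, 921.527 × 4.9 = 4515.4823 N; 4.9 has 2 s.f., so the result keeps min(5, 2) = 2 s.f.
Rounded to 2 significant figures: 4.5 × 10^3 N.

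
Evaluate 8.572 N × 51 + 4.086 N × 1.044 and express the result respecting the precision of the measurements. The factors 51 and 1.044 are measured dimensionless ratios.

4.4 × 10² N

8.572 × 51 = 437.172 → 4.4 × 10² N (2 s.f., last digit at the 10^1 place).
4.086 × 1.044 = 4.265784 → 4.266 N (4 s.f., last digit at the 10^-3 place).
Sum: 441.437784 N; keep the coarser place, 10^1.
Result: 4.4 × 10² N.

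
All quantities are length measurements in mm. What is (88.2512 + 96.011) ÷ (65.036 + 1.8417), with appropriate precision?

88.2512 + 96.011 = 184.2622, limited to 3 d.p. → 6 s.f.; 65.036 + 1.8417 = 66.8777, limited to 3 d.p. → 5 s.f.
Carrying full precision, 184.2622 ÷ 66.8777 = 2.75521137838…; keep min(6, 5) = 5 s.f.
Rounded to 5 significant figures: 2.7552.

2.7552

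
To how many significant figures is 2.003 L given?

2.003: zeros between nonzero digits are significant.

4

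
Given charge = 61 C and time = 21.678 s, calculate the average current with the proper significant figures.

2.8 A

average current = 61 C ÷ 21.678 s = 2.81391272258… A.
61 has 2 significant figures; 21.678 has 5.
Division/multiplication keeps the fewest: 2 significant figures.
Rounded: 2.8 A.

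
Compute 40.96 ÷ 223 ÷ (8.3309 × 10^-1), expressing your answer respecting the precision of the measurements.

0.220

40.96 ÷ 223 ÷ (8.3309 × 10^-1) = 0.220476935319…
Multiplication/division keeps the fewest significant figures: 40.96 → 4 s.f., 223 → 3 s.f., 8.3309 × 10^-1 → 5 s.f.; limit is 3.
Rounded to 3 significant figures: 0.220.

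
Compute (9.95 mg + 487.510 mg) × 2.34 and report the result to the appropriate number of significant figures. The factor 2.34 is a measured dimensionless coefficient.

9.95 mg + 487.510 mg = 497.460 mg; the sum is limited to 2 decimal places (5 s.f.).
Carrying full precision, 497.460 × 2.34 = 1164.0564 mg; 2.34 has 3 s.f., so the result keeps min(5, 3) = 3 s.f.
Rounded to 3 significant figures: 1.16 × 10^3 mg.

1.16 × 10^3 mg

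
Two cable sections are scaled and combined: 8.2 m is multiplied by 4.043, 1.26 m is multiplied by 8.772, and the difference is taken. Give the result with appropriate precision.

8.2 × 4.043 = 33.1526 → 33 m (2 s.f., last digit at the 10^0 place).
1.26 × 8.772 = 11.05272 → 11.1 m (3 s.f., last digit at the 10^-1 place).
Difference: 22.09988 m; keep the coarser place, 10^0.
Result: 22 m.

22 m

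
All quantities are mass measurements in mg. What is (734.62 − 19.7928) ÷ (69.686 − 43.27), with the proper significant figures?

27.06

734.62 − 19.7928 = 714.8272, limited to 2 d.p. → 5 s.f.; 69.686 − 43.27 = 26.416, limited to 2 d.p. → 4 s.f.
Carrying full precision, 714.8272 ÷ 26.416 = 27.0603876439…; keep min(5, 4) = 4 s.f.
Rounded to 4 significant figures: 27.06.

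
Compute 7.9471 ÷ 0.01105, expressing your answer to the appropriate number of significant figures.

7.9471 ÷ 0.01105 = 719.194570136…
Multiplication/division keeps the fewest significant figures: 7.9471 → 5 s.f., 0.01105 → 4 s.f.; limit is 4.
Rounded to 4 significant figures: 719.2.

719.2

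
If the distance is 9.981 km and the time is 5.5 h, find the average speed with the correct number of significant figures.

1.8 km/h

average speed = 9.981 km ÷ 5.5 h = 1.81472727273… km/h.
9.981 has 4 significant figures; 5.5 has 2.
Division/multiplication keeps the fewest: 2 significant figures.
Rounded: 1.8 km/h.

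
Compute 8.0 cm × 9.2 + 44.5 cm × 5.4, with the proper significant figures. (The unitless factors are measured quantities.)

3.1 × 10^2 cm

8.0 × 9.2 = 73.6 → 74 cm (2 s.f., last digit at the 10^0 place).
44.5 × 5.4 = 240.3 → 2.4 × 10^2 cm (2 s.f., last digit at the 10^1 place).
Sum: 313.9 cm; keep the coarser place, 10^1.
Result: 3.1 × 10^2 cm.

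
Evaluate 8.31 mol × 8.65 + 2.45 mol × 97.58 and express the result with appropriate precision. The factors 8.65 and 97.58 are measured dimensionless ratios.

311 mol

8.31 × 8.65 = 71.8815 → 71.9 mol (3 s.f., last digit at the 10^-1 place).
2.45 × 97.58 = 239.071 → 239 mol (3 s.f., last digit at the 10^0 place).
Sum: 310.9525 mol; keep the coarser place, 10^0.
Result: 311 mol.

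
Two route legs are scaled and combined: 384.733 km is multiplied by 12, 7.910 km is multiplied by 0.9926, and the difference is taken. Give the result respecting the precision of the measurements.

384.733 × 12 = 4616.796 → 4.6 × 10^3 km (2 s.f., last digit at the 10^2 place).
7.910 × 0.9926 = 7.851466 → 7.851 km (4 s.f., last digit at the 10^-3 place).
Difference: 4608.944534 km; keep the coarser place, 10^2.
Result: 4.6 × 10^3 km.

4.6 × 10^3 km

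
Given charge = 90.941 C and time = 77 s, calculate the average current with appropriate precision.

average current = 90.941 C ÷ 77 s = 1.18105194805… A.
90.941 has 5 significant figures; 77 has 2.
Division/multiplication keeps the fewest: 2 significant figures.
Rounded: 1.2 A.

1.2 A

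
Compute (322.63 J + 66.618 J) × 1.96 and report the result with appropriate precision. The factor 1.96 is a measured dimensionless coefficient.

322.63 J + 66.618 J = 389.248 J; the sum is limited to 2 decimal places (5 s.f.).
Carrying full precision, 389.248 × 1.96 = 762.92608 J; 1.96 has 3 s.f., so the result keeps min(5, 3) = 3 s.f.
Rounded to 3 significant figures: 763 J.

763 J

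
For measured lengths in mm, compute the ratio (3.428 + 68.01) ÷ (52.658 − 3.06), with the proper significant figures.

1.440

3.428 + 68.01 = 71.438, limited to 2 d.p. → 4 s.f.; 52.658 − 3.06 = 49.598, limited to 2 d.p. → 4 s.f.
Carrying full precision, 71.438 ÷ 49.598 = 1.4403403363…; keep min(4, 4) = 4 s.f.
Rounded to 4 significant figures: 1.440.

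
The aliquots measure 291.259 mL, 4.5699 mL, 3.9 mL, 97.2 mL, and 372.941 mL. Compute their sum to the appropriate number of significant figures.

291.259 mL + 4.5699 mL + 3.9 mL + 97.2 mL + 372.941 mL = 769.8699 mL.
Addition/subtraction keeps the fewest decimal places: 291.259 → 3 decimal places, 4.5699 → 4 decimal places, 3.9 → 1 decimal place, 97.2 → 1 decimal place, 372.941 → 3 decimal places; limit is 1.
Rounded to 1 decimal place: 769.9 mL.

769.9 mL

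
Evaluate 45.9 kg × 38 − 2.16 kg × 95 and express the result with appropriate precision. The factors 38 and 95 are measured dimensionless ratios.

1.5 × 10³ kg

45.9 × 38 = 1744.2 → 1.7 × 10³ kg (2 s.f., last digit at the 10^2 place).
2.16 × 95 = 205.2 → 2.1 × 10² kg (2 s.f., last digit at the 10^1 place).
Difference: 1539 kg; keep the coarser place, 10^2.
Result: 1.5 × 10³ kg.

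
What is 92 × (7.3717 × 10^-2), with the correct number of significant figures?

6.8

92 × (7.3717 × 10^-2) = 6.781964
Multiplication/division keeps the fewest significant figures: 92 → 2 s.f., 7.3717 × 10^-2 → 5 s.f.; limit is 2.
Rounded to 2 significant figures: 6.8.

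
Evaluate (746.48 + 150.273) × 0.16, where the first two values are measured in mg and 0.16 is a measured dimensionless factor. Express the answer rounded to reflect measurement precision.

1.4 × 10^2 mg

746.48 mg + 150.273 mg = 896.753 mg; the sum is limited to 2 decimal places (5 s.f.).
Carrying full precision, 896.753 × 0.16 = 143.48048 mg; 0.16 has 2 s.f., so the result keeps min(5, 2) = 2 s.f.
Rounded to 2 significant figures: 1.4 × 10^2 mg.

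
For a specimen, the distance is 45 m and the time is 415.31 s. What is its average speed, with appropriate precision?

0.11 m/s

average speed = 45 m ÷ 415.31 s = 0.108352796706… m/s.
45 has 2 significant figures; 415.31 has 5.
Division/multiplication keeps the fewest: 2 significant figures.
Rounded: 0.11 m/s.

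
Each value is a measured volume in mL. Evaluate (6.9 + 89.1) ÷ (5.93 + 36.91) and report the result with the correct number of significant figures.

6.9 + 89.1 = 96.0, limited to 1 d.p. → 3 s.f.; 5.93 + 36.91 = 42.84, limited to 2 d.p. → 4 s.f.
Carrying full precision, 96.0 ÷ 42.84 = 2.24089635854…; keep min(3, 4) = 3 s.f.
Rounded to 3 significant figures: 2.24.

2.24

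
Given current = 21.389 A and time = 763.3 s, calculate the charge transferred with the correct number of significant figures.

charge transferred = 21.389 A × 763.3 s = 16326.2237 C.
21.389 has 5 significant figures; 763.3 has 4.
Division/multiplication keeps the fewest: 4 significant figures.
Rounded: 1.633 × 10^4 C.

1.633 × 10^4 C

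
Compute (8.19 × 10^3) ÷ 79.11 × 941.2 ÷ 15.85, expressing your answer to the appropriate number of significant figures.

6.15 × 10^3

(8.19 × 10^3) ÷ 79.11 × 941.2 ÷ 15.85 = 6147.5938746…
Multiplication/division keeps the fewest significant figures: 8.19 × 10^3 → 3 s.f., 79.11 → 4 s.f., 941.2 → 4 s.f., 15.85 → 4 s.f.; limit is 3.
Rounded to 3 significant figures: 6.15 × 10^3.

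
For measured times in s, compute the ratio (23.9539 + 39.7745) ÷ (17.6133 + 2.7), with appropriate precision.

3.14

23.9539 + 39.7745 = 63.7284, limited to 4 d.p. → 6 s.f.; 17.6133 + 2.7 = 20.3133, limited to 1 d.p. → 3 s.f.
Carrying full precision, 63.7284 ÷ 20.3133 = 3.13727459349…; keep min(6, 3) = 3 s.f.
Rounded to 3 significant figures: 3.14.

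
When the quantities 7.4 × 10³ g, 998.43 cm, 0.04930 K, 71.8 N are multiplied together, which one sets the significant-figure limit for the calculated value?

7.4 × 10³ g → 2 s.f.; 998.43 cm → 5 s.f.; 0.04930 K → 4 s.f.; 71.8 N → 3 s.f.
The fewest is 2 significant figures, from 7.4 × 10³ g.

7.4 × 10³ g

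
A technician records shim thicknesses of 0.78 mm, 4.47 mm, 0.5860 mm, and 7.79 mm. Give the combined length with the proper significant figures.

0.78 mm + 4.47 mm + 0.5860 mm + 7.79 mm = 13.6260 mm.
Addition/subtraction keeps the fewest decimal places: 0.78 → 2 decimal places, 4.47 → 2 decimal places, 0.5860 → 4 decimal places, 7.79 → 2 decimal places; limit is 2.
Rounded to 2 decimal places: 13.63 mm.

13.63 mm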